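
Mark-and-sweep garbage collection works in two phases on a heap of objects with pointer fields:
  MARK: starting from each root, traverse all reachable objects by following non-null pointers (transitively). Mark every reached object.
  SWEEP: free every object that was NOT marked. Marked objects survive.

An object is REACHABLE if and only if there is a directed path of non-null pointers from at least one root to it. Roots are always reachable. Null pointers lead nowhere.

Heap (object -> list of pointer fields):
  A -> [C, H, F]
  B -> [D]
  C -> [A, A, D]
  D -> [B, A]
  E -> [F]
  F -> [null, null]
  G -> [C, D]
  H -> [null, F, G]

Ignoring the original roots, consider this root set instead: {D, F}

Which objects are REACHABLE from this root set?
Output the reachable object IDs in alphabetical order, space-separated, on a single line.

Answer: A B C D F G H

Derivation:
Roots: D F
Mark D: refs=B A, marked=D
Mark F: refs=null null, marked=D F
Mark B: refs=D, marked=B D F
Mark A: refs=C H F, marked=A B D F
Mark C: refs=A A D, marked=A B C D F
Mark H: refs=null F G, marked=A B C D F H
Mark G: refs=C D, marked=A B C D F G H
Unmarked (collected): E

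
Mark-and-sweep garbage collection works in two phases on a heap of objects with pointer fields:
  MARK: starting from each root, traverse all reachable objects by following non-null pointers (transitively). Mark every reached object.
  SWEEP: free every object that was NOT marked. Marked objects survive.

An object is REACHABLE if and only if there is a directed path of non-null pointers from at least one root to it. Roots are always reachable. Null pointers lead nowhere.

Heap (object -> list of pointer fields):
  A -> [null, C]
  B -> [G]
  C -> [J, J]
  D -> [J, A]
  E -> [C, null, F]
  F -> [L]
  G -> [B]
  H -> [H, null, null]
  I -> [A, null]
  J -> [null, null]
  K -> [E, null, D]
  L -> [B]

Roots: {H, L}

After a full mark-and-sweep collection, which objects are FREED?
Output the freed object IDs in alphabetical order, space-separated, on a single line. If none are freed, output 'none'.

Roots: H L
Mark H: refs=H null null, marked=H
Mark L: refs=B, marked=H L
Mark B: refs=G, marked=B H L
Mark G: refs=B, marked=B G H L
Unmarked (collected): A C D E F I J K

Answer: A C D E F I J K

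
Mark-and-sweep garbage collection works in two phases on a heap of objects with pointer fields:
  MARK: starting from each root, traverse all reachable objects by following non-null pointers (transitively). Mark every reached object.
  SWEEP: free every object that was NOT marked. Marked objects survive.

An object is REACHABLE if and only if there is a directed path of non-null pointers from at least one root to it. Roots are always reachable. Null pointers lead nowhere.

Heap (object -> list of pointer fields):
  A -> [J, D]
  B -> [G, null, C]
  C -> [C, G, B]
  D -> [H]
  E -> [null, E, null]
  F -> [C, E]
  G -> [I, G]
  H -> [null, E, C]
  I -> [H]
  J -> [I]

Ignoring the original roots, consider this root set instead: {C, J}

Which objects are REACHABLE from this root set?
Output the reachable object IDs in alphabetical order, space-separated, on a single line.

Answer: B C E G H I J

Derivation:
Roots: C J
Mark C: refs=C G B, marked=C
Mark J: refs=I, marked=C J
Mark G: refs=I G, marked=C G J
Mark B: refs=G null C, marked=B C G J
Mark I: refs=H, marked=B C G I J
Mark H: refs=null E C, marked=B C G H I J
Mark E: refs=null E null, marked=B C E G H I J
Unmarked (collected): A D F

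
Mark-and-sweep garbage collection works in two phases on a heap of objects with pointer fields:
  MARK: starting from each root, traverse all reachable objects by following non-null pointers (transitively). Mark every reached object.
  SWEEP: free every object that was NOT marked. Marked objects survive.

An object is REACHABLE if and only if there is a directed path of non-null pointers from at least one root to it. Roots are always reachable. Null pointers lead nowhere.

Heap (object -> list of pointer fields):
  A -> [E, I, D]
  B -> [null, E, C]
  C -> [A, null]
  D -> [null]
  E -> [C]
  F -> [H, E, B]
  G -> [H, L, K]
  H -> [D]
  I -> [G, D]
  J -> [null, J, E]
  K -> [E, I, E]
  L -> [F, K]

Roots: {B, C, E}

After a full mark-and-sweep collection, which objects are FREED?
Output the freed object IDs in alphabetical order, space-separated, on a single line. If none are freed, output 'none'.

Roots: B C E
Mark B: refs=null E C, marked=B
Mark C: refs=A null, marked=B C
Mark E: refs=C, marked=B C E
Mark A: refs=E I D, marked=A B C E
Mark I: refs=G D, marked=A B C E I
Mark D: refs=null, marked=A B C D E I
Mark G: refs=H L K, marked=A B C D E G I
Mark H: refs=D, marked=A B C D E G H I
Mark L: refs=F K, marked=A B C D E G H I L
Mark K: refs=E I E, marked=A B C D E G H I K L
Mark F: refs=H E B, marked=A B C D E F G H I K L
Unmarked (collected): J

Answer: J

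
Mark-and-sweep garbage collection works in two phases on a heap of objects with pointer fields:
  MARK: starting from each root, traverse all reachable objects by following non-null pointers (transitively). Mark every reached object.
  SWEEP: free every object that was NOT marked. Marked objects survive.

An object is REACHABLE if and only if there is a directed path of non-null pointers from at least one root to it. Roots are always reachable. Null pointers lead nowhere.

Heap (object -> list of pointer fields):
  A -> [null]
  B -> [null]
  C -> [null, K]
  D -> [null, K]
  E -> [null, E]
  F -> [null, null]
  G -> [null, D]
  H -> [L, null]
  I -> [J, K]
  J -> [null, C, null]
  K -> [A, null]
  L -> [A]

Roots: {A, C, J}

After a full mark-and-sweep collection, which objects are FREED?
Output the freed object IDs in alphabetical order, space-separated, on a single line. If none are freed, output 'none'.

Roots: A C J
Mark A: refs=null, marked=A
Mark C: refs=null K, marked=A C
Mark J: refs=null C null, marked=A C J
Mark K: refs=A null, marked=A C J K
Unmarked (collected): B D E F G H I L

Answer: B D E F G H I L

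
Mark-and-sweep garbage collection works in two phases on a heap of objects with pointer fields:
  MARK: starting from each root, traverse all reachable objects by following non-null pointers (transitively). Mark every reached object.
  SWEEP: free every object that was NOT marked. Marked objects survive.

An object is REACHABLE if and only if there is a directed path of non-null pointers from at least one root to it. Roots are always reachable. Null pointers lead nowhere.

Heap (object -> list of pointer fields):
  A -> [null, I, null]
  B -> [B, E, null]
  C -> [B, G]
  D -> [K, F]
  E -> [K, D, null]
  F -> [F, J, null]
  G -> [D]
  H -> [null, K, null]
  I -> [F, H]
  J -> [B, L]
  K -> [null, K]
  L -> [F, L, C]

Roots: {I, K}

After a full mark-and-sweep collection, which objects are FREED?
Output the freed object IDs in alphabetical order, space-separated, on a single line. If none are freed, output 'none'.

Roots: I K
Mark I: refs=F H, marked=I
Mark K: refs=null K, marked=I K
Mark F: refs=F J null, marked=F I K
Mark H: refs=null K null, marked=F H I K
Mark J: refs=B L, marked=F H I J K
Mark B: refs=B E null, marked=B F H I J K
Mark L: refs=F L C, marked=B F H I J K L
Mark E: refs=K D null, marked=B E F H I J K L
Mark C: refs=B G, marked=B C E F H I J K L
Mark D: refs=K F, marked=B C D E F H I J K L
Mark G: refs=D, marked=B C D E F G H I J K L
Unmarked (collected): A

Answer: A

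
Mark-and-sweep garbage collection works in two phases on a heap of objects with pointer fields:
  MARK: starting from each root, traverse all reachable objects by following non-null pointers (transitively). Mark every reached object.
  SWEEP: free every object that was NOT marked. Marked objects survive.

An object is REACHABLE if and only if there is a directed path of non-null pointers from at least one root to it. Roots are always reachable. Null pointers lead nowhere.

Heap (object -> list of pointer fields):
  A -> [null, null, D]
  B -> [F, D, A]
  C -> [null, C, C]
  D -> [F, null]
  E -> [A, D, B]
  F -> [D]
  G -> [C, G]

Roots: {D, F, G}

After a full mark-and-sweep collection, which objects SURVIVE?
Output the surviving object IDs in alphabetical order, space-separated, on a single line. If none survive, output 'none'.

Answer: C D F G

Derivation:
Roots: D F G
Mark D: refs=F null, marked=D
Mark F: refs=D, marked=D F
Mark G: refs=C G, marked=D F G
Mark C: refs=null C C, marked=C D F G
Unmarked (collected): A B E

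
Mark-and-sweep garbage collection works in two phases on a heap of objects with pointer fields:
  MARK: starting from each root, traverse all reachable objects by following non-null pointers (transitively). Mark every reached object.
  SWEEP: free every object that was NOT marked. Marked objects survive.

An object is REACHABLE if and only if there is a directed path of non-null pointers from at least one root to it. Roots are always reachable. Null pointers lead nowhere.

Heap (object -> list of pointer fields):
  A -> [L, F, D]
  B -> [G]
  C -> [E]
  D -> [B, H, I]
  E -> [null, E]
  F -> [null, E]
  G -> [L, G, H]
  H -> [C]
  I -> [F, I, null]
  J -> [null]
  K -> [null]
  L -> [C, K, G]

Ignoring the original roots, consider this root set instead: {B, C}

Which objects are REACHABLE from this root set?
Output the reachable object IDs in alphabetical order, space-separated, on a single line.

Answer: B C E G H K L

Derivation:
Roots: B C
Mark B: refs=G, marked=B
Mark C: refs=E, marked=B C
Mark G: refs=L G H, marked=B C G
Mark E: refs=null E, marked=B C E G
Mark L: refs=C K G, marked=B C E G L
Mark H: refs=C, marked=B C E G H L
Mark K: refs=null, marked=B C E G H K L
Unmarked (collected): A D F I J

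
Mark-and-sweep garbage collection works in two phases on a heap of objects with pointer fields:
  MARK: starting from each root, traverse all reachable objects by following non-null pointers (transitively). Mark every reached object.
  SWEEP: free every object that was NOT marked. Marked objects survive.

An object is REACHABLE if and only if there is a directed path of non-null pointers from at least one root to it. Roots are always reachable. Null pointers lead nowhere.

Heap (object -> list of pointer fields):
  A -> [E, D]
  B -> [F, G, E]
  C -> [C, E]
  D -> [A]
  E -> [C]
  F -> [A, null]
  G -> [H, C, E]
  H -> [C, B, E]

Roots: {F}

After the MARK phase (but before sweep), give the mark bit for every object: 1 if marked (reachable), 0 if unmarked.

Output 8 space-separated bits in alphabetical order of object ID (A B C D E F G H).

Roots: F
Mark F: refs=A null, marked=F
Mark A: refs=E D, marked=A F
Mark E: refs=C, marked=A E F
Mark D: refs=A, marked=A D E F
Mark C: refs=C E, marked=A C D E F
Unmarked (collected): B G H

Answer: 1 0 1 1 1 1 0 0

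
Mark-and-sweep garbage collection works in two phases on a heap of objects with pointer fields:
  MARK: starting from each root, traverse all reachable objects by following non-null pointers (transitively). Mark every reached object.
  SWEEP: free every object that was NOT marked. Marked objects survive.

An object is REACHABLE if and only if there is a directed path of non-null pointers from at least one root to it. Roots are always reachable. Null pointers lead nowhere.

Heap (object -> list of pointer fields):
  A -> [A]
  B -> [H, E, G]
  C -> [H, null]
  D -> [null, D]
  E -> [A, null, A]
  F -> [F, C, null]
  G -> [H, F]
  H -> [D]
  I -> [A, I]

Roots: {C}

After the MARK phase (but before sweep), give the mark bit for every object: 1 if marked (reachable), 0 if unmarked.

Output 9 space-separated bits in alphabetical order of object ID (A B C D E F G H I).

Roots: C
Mark C: refs=H null, marked=C
Mark H: refs=D, marked=C H
Mark D: refs=null D, marked=C D H
Unmarked (collected): A B E F G I

Answer: 0 0 1 1 0 0 0 1 0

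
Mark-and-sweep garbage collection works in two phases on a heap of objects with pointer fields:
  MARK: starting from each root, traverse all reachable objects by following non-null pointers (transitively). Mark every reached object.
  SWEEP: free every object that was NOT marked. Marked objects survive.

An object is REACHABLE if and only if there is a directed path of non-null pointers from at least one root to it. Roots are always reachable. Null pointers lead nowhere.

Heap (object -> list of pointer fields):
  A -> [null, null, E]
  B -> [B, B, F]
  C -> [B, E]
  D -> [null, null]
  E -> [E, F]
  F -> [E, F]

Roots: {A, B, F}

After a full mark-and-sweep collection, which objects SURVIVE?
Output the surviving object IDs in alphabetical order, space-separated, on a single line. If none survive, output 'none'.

Roots: A B F
Mark A: refs=null null E, marked=A
Mark B: refs=B B F, marked=A B
Mark F: refs=E F, marked=A B F
Mark E: refs=E F, marked=A B E F
Unmarked (collected): C D

Answer: A B E F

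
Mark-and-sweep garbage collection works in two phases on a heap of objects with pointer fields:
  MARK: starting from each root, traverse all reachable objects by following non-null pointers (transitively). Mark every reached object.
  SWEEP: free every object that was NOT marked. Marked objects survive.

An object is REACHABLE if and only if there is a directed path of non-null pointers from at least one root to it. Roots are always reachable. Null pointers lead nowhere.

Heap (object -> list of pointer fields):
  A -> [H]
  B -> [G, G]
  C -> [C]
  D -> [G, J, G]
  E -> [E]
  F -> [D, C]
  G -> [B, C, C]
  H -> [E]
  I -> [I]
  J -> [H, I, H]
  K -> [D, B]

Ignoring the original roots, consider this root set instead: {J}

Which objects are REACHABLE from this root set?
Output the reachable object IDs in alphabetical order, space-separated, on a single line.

Roots: J
Mark J: refs=H I H, marked=J
Mark H: refs=E, marked=H J
Mark I: refs=I, marked=H I J
Mark E: refs=E, marked=E H I J
Unmarked (collected): A B C D F G K

Answer: E H I J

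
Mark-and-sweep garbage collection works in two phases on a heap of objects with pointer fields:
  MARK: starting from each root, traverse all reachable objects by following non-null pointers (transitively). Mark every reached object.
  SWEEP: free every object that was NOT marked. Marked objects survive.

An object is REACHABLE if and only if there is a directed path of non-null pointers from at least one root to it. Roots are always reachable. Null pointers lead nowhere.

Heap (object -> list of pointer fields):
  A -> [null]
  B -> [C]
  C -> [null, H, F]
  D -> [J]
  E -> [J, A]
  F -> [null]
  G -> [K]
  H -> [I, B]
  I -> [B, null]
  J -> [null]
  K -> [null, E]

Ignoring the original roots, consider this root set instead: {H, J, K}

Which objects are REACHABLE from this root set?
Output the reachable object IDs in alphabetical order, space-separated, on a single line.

Roots: H J K
Mark H: refs=I B, marked=H
Mark J: refs=null, marked=H J
Mark K: refs=null E, marked=H J K
Mark I: refs=B null, marked=H I J K
Mark B: refs=C, marked=B H I J K
Mark E: refs=J A, marked=B E H I J K
Mark C: refs=null H F, marked=B C E H I J K
Mark A: refs=null, marked=A B C E H I J K
Mark F: refs=null, marked=A B C E F H I J K
Unmarked (collected): D G

Answer: A B C E F H I J K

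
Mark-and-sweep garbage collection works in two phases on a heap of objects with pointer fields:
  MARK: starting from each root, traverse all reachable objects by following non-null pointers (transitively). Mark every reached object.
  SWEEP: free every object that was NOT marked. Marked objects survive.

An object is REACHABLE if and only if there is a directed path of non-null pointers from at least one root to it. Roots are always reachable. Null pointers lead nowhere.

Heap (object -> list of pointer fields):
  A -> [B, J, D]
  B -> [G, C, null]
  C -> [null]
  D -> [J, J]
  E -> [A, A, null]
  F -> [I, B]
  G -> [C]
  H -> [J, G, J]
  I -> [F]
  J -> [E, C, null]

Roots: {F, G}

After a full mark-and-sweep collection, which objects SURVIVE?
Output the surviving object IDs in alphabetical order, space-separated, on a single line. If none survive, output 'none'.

Answer: B C F G I

Derivation:
Roots: F G
Mark F: refs=I B, marked=F
Mark G: refs=C, marked=F G
Mark I: refs=F, marked=F G I
Mark B: refs=G C null, marked=B F G I
Mark C: refs=null, marked=B C F G I
Unmarked (collected): A D E H J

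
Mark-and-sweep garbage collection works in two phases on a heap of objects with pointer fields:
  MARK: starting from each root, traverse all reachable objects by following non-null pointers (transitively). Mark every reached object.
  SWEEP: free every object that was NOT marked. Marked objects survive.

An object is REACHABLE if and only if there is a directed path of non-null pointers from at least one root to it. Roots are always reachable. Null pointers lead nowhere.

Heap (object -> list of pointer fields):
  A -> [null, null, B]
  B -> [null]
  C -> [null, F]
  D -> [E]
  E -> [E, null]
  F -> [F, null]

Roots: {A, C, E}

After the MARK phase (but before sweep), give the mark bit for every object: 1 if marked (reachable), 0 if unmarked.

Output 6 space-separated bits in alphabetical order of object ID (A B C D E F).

Roots: A C E
Mark A: refs=null null B, marked=A
Mark C: refs=null F, marked=A C
Mark E: refs=E null, marked=A C E
Mark B: refs=null, marked=A B C E
Mark F: refs=F null, marked=A B C E F
Unmarked (collected): D

Answer: 1 1 1 0 1 1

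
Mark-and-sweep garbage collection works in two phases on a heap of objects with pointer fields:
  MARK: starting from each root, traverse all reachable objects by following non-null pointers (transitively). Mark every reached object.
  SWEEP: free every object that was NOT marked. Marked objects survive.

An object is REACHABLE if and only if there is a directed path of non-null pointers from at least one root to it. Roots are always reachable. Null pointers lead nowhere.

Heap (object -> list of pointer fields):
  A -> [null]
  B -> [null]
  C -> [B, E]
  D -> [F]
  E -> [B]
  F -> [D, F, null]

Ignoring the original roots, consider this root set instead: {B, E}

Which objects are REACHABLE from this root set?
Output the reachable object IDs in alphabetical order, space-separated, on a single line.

Roots: B E
Mark B: refs=null, marked=B
Mark E: refs=B, marked=B E
Unmarked (collected): A C D F

Answer: B E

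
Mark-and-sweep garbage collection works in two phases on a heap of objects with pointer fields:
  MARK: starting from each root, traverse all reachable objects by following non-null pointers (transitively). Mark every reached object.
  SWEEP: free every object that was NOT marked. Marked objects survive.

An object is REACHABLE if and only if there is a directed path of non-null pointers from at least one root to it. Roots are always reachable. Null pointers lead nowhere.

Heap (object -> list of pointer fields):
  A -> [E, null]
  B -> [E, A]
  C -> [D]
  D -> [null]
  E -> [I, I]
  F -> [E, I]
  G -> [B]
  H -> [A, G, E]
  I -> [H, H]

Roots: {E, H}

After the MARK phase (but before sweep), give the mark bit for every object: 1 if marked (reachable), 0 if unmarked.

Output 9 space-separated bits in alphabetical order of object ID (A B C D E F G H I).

Answer: 1 1 0 0 1 0 1 1 1

Derivation:
Roots: E H
Mark E: refs=I I, marked=E
Mark H: refs=A G E, marked=E H
Mark I: refs=H H, marked=E H I
Mark A: refs=E null, marked=A E H I
Mark G: refs=B, marked=A E G H I
Mark B: refs=E A, marked=A B E G H I
Unmarked (collected): C D F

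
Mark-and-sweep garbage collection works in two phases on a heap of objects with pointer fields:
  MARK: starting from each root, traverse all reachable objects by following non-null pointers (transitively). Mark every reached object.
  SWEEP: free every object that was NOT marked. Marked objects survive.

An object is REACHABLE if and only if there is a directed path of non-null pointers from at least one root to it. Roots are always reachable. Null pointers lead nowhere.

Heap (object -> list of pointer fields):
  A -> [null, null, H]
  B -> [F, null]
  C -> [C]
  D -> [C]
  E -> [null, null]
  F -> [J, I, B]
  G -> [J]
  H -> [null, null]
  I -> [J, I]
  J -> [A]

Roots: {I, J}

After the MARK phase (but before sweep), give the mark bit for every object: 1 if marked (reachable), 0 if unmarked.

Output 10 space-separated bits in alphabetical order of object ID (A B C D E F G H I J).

Roots: I J
Mark I: refs=J I, marked=I
Mark J: refs=A, marked=I J
Mark A: refs=null null H, marked=A I J
Mark H: refs=null null, marked=A H I J
Unmarked (collected): B C D E F G

Answer: 1 0 0 0 0 0 0 1 1 1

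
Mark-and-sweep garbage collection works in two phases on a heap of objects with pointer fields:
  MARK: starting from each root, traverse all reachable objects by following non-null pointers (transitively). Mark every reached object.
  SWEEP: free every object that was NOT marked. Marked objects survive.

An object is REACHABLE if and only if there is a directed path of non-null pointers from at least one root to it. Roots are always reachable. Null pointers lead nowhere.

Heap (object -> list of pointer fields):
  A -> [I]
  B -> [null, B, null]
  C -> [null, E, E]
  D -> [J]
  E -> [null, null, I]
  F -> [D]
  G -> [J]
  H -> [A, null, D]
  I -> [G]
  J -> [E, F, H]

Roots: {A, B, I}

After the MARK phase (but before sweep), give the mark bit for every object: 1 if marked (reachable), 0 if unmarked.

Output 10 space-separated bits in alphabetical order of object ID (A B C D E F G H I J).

Roots: A B I
Mark A: refs=I, marked=A
Mark B: refs=null B null, marked=A B
Mark I: refs=G, marked=A B I
Mark G: refs=J, marked=A B G I
Mark J: refs=E F H, marked=A B G I J
Mark E: refs=null null I, marked=A B E G I J
Mark F: refs=D, marked=A B E F G I J
Mark H: refs=A null D, marked=A B E F G H I J
Mark D: refs=J, marked=A B D E F G H I J
Unmarked (collected): C

Answer: 1 1 0 1 1 1 1 1 1 1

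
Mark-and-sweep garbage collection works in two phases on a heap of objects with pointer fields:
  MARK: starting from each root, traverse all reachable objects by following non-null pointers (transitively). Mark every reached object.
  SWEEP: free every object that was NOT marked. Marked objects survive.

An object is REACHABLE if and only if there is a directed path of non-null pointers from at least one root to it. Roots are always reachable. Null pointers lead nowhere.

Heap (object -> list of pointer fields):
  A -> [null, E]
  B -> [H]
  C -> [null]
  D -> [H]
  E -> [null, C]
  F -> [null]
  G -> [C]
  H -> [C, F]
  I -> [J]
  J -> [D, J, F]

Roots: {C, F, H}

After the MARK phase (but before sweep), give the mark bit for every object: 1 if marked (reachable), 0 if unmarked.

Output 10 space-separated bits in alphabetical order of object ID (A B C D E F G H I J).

Answer: 0 0 1 0 0 1 0 1 0 0

Derivation:
Roots: C F H
Mark C: refs=null, marked=C
Mark F: refs=null, marked=C F
Mark H: refs=C F, marked=C F H
Unmarked (collected): A B D E G I J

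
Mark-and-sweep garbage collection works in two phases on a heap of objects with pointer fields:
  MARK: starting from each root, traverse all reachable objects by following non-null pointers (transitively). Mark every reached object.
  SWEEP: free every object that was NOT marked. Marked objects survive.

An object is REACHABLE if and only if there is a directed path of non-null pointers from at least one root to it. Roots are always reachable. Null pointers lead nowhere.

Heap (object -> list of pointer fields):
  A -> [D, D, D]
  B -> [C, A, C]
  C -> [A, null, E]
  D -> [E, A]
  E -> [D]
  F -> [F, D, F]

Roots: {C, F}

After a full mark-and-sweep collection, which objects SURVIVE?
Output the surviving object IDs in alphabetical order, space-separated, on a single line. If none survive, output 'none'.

Roots: C F
Mark C: refs=A null E, marked=C
Mark F: refs=F D F, marked=C F
Mark A: refs=D D D, marked=A C F
Mark E: refs=D, marked=A C E F
Mark D: refs=E A, marked=A C D E F
Unmarked (collected): B

Answer: A C D E F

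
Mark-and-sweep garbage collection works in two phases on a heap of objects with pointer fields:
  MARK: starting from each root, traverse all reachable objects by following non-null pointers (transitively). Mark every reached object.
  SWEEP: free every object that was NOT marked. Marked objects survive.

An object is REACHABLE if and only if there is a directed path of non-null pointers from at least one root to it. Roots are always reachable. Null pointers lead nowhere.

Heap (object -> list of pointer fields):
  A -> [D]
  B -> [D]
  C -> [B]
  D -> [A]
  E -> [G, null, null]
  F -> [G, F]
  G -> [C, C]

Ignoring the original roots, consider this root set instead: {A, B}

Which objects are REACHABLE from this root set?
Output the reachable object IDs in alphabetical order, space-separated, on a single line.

Roots: A B
Mark A: refs=D, marked=A
Mark B: refs=D, marked=A B
Mark D: refs=A, marked=A B D
Unmarked (collected): C E F G

Answer: A B D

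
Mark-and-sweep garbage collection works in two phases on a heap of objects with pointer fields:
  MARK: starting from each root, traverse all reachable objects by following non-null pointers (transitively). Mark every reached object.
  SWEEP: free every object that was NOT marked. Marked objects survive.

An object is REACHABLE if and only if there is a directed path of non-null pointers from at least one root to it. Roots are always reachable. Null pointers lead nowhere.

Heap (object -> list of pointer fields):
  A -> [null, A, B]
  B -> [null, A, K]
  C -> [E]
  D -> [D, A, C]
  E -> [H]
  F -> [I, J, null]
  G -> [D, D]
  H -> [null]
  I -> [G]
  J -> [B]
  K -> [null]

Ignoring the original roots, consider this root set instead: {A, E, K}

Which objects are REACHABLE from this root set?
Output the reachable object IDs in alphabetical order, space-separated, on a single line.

Answer: A B E H K

Derivation:
Roots: A E K
Mark A: refs=null A B, marked=A
Mark E: refs=H, marked=A E
Mark K: refs=null, marked=A E K
Mark B: refs=null A K, marked=A B E K
Mark H: refs=null, marked=A B E H K
Unmarked (collected): C D F G I J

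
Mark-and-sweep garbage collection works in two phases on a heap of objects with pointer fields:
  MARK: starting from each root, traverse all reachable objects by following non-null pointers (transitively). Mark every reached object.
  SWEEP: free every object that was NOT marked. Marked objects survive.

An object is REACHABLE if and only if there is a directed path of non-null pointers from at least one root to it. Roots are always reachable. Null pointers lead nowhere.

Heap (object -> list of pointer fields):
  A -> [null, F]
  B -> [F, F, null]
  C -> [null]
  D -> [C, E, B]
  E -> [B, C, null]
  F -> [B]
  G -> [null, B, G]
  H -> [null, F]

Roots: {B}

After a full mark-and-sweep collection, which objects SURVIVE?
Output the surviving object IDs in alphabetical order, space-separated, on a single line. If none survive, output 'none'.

Roots: B
Mark B: refs=F F null, marked=B
Mark F: refs=B, marked=B F
Unmarked (collected): A C D E G H

Answer: B F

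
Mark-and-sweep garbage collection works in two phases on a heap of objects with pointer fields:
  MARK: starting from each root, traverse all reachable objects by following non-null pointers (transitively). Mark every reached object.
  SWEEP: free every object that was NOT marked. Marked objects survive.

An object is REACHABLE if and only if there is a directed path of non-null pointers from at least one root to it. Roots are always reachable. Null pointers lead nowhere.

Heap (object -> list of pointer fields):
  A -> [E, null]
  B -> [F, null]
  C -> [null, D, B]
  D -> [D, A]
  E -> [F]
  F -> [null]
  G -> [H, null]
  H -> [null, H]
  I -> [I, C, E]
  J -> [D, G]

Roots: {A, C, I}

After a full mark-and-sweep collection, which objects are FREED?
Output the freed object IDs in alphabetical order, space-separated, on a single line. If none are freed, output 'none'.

Answer: G H J

Derivation:
Roots: A C I
Mark A: refs=E null, marked=A
Mark C: refs=null D B, marked=A C
Mark I: refs=I C E, marked=A C I
Mark E: refs=F, marked=A C E I
Mark D: refs=D A, marked=A C D E I
Mark B: refs=F null, marked=A B C D E I
Mark F: refs=null, marked=A B C D E F I
Unmarked (collected): G H J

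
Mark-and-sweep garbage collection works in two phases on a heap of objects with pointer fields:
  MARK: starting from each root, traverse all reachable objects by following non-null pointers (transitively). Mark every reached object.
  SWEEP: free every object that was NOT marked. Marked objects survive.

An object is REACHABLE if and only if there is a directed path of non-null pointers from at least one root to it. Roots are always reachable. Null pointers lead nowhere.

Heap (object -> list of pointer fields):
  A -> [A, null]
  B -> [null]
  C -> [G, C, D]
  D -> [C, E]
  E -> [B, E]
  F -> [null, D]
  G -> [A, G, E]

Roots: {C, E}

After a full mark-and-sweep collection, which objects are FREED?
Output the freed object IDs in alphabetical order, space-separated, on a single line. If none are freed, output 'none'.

Answer: F

Derivation:
Roots: C E
Mark C: refs=G C D, marked=C
Mark E: refs=B E, marked=C E
Mark G: refs=A G E, marked=C E G
Mark D: refs=C E, marked=C D E G
Mark B: refs=null, marked=B C D E G
Mark A: refs=A null, marked=A B C D E G
Unmarked (collected): F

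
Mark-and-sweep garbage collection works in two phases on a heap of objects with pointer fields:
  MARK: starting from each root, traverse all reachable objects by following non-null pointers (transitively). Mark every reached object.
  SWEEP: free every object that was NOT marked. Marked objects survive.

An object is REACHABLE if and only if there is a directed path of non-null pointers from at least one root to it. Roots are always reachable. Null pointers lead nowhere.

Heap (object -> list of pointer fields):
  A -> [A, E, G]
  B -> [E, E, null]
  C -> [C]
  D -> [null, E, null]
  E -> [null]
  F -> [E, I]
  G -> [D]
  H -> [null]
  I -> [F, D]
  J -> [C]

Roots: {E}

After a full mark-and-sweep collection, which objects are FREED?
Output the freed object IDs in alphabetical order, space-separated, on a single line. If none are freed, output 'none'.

Roots: E
Mark E: refs=null, marked=E
Unmarked (collected): A B C D F G H I J

Answer: A B C D F G H I J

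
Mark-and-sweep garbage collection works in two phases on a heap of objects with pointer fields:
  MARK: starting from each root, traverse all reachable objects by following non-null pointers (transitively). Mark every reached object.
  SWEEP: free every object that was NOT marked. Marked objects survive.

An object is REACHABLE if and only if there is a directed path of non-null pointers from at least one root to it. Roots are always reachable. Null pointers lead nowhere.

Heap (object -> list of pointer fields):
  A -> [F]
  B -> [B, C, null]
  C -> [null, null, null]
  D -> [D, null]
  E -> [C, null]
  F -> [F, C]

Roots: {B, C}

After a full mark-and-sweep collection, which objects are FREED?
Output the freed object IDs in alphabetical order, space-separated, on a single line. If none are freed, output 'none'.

Roots: B C
Mark B: refs=B C null, marked=B
Mark C: refs=null null null, marked=B C
Unmarked (collected): A D E F

Answer: A D E F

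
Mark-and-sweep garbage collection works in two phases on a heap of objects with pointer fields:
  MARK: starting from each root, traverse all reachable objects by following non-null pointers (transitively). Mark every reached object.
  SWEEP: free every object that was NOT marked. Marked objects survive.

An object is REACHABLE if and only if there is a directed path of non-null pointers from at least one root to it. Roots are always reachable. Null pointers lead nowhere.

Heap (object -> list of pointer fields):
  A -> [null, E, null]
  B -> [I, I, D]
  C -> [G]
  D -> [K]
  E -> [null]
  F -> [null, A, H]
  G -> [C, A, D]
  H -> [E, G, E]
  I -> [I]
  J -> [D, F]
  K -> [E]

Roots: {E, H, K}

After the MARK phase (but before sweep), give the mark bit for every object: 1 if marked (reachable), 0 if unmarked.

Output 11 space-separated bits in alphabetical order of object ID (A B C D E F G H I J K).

Answer: 1 0 1 1 1 0 1 1 0 0 1

Derivation:
Roots: E H K
Mark E: refs=null, marked=E
Mark H: refs=E G E, marked=E H
Mark K: refs=E, marked=E H K
Mark G: refs=C A D, marked=E G H K
Mark C: refs=G, marked=C E G H K
Mark A: refs=null E null, marked=A C E G H K
Mark D: refs=K, marked=A C D E G H K
Unmarked (collected): B F I J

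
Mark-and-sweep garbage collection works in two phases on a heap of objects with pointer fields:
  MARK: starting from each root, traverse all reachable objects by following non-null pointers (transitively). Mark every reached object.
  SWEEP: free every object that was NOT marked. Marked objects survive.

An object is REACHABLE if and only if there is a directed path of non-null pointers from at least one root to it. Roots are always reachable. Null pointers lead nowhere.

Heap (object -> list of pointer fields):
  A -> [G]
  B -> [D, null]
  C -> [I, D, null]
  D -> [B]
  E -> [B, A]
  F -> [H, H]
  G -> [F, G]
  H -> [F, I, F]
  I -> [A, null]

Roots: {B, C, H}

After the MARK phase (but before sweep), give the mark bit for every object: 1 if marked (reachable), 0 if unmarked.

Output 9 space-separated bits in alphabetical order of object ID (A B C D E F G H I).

Roots: B C H
Mark B: refs=D null, marked=B
Mark C: refs=I D null, marked=B C
Mark H: refs=F I F, marked=B C H
Mark D: refs=B, marked=B C D H
Mark I: refs=A null, marked=B C D H I
Mark F: refs=H H, marked=B C D F H I
Mark A: refs=G, marked=A B C D F H I
Mark G: refs=F G, marked=A B C D F G H I
Unmarked (collected): E

Answer: 1 1 1 1 0 1 1 1 1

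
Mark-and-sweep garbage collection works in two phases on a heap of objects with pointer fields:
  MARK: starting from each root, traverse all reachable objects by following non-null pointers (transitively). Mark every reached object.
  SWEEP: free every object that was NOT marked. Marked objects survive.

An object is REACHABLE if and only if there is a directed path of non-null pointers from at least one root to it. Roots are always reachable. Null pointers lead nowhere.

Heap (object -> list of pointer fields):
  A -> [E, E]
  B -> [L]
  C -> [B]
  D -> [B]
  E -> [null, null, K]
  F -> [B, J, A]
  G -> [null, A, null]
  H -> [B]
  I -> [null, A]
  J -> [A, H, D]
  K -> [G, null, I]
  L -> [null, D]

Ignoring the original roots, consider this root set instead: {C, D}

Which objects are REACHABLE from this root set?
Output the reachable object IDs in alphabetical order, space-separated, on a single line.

Answer: B C D L

Derivation:
Roots: C D
Mark C: refs=B, marked=C
Mark D: refs=B, marked=C D
Mark B: refs=L, marked=B C D
Mark L: refs=null D, marked=B C D L
Unmarked (collected): A E F G H I J K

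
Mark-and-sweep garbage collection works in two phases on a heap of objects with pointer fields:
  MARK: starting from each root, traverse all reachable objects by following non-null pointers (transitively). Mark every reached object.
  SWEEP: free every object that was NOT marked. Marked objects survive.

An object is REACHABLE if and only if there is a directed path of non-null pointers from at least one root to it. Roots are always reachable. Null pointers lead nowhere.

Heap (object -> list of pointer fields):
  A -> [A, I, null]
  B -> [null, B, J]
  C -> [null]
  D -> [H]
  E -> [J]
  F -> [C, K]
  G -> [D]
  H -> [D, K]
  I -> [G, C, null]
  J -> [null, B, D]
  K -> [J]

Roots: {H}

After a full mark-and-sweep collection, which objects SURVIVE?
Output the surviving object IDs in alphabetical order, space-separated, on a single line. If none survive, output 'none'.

Answer: B D H J K

Derivation:
Roots: H
Mark H: refs=D K, marked=H
Mark D: refs=H, marked=D H
Mark K: refs=J, marked=D H K
Mark J: refs=null B D, marked=D H J K
Mark B: refs=null B J, marked=B D H J K
Unmarked (collected): A C E F G I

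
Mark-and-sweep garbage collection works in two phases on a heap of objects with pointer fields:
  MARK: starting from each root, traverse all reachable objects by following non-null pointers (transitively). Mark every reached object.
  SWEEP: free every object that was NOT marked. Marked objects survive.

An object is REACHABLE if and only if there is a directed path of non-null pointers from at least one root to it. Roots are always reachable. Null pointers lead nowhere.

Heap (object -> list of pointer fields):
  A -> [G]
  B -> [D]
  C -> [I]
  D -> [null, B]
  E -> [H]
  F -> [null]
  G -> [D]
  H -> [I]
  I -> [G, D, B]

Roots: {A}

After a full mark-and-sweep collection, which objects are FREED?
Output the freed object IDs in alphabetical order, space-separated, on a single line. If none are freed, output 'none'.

Roots: A
Mark A: refs=G, marked=A
Mark G: refs=D, marked=A G
Mark D: refs=null B, marked=A D G
Mark B: refs=D, marked=A B D G
Unmarked (collected): C E F H I

Answer: C E F H I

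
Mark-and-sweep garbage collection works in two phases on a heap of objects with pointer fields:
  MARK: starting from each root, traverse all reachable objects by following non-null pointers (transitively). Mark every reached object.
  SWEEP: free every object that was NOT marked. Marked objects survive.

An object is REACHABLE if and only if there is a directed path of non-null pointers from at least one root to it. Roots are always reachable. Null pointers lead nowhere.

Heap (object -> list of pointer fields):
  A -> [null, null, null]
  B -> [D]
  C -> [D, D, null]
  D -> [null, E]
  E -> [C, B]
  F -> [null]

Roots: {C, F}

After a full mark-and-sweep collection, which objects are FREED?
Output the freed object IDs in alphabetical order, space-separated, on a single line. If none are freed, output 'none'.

Answer: A

Derivation:
Roots: C F
Mark C: refs=D D null, marked=C
Mark F: refs=null, marked=C F
Mark D: refs=null E, marked=C D F
Mark E: refs=C B, marked=C D E F
Mark B: refs=D, marked=B C D E F
Unmarked (collected): A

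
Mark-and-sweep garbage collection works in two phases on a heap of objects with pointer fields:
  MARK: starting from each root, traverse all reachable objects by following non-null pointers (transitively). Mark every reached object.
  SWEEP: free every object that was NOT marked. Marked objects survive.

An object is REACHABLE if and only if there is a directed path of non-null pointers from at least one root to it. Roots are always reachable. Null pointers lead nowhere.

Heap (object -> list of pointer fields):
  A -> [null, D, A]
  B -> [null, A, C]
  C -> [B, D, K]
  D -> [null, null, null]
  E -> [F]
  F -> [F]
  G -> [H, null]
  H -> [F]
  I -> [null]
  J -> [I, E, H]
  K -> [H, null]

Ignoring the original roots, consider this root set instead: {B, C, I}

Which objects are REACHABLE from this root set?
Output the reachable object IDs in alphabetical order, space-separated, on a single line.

Roots: B C I
Mark B: refs=null A C, marked=B
Mark C: refs=B D K, marked=B C
Mark I: refs=null, marked=B C I
Mark A: refs=null D A, marked=A B C I
Mark D: refs=null null null, marked=A B C D I
Mark K: refs=H null, marked=A B C D I K
Mark H: refs=F, marked=A B C D H I K
Mark F: refs=F, marked=A B C D F H I K
Unmarked (collected): E G J

Answer: A B C D F H I K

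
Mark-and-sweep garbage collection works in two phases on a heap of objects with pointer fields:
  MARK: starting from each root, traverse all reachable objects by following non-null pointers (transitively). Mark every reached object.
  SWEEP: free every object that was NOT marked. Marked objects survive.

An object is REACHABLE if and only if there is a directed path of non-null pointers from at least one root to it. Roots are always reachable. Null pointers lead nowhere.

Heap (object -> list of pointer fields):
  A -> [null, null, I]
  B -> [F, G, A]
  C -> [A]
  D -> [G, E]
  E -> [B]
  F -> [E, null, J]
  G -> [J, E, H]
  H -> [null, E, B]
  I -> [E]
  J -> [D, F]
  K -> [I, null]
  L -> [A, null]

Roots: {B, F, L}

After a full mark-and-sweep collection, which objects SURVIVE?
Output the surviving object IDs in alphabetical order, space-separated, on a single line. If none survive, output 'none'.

Roots: B F L
Mark B: refs=F G A, marked=B
Mark F: refs=E null J, marked=B F
Mark L: refs=A null, marked=B F L
Mark G: refs=J E H, marked=B F G L
Mark A: refs=null null I, marked=A B F G L
Mark E: refs=B, marked=A B E F G L
Mark J: refs=D F, marked=A B E F G J L
Mark H: refs=null E B, marked=A B E F G H J L
Mark I: refs=E, marked=A B E F G H I J L
Mark D: refs=G E, marked=A B D E F G H I J L
Unmarked (collected): C K

Answer: A B D E F G H I J L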